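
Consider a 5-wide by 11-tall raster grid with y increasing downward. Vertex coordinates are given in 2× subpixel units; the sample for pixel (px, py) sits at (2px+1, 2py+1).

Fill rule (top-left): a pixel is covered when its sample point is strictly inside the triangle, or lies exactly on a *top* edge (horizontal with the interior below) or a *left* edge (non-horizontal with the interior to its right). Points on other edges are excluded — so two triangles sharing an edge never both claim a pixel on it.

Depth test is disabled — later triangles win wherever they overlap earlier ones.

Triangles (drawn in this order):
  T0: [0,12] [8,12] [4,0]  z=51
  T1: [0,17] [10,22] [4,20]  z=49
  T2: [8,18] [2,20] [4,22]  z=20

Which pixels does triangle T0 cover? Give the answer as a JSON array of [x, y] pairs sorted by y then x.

T0:
  2·area = 96  (B↔C swapped to make it positive)
  edge (0, 12)→(4, 0): d=(4,-12) top-left  bias=+0
  edge (4, 0)→(8, 12): d=(4,12) right/bottom  bias=-1
  edge (8, 12)→(0, 12): d=(-8,0) right/bottom  bias=-1
    (1,1)@(3, 3): e=[0,24,72] → █  [on edge]
    (2,1)@(5, 3): e=[24,0,72] → ·  [on edge]
    (1,2)@(3, 5): e=[8,32,56] → █
    (2,2)@(5, 5): e=[32,8,56] → █
    (3,2)@(7, 5): e=[56,-16,56] → ·
    (1,3)@(3, 7): e=[16,40,40] → █
    (3,3)@(7, 7): e=[64,-8,40] → ·
    (0,4)@(1, 9): e=[0,72,24] → █  [on edge]
    (3,4)@(7, 9): e=[72,0,24] → ·  [on edge]
    (0,5)@(1, 11): e=[8,80,8] → █
    (3,5)@(7, 11): e=[80,8,8] → █
    (4,5)@(9, 11): e=[104,-16,8] → ·
    (4,7)@(9, 15): e=[120,0,-24] → ·  [on edge]
  covered (12 px):
    · · · · ·
    · █ · · ·
    · █ █ · ·
    · █ █ · ·
    █ █ █ · ·
    █ █ █ █ ·
    · · · · ·
    · · · · ·
    · · · · ·
    · · · · ·
    · · · · ·
T1:
  2·area = 10
  edge (0, 17)→(10, 22): d=(10,5) right/bottom  bias=-1
  edge (10, 22)→(4, 20): d=(-6,-2) top-left  bias=+0
  edge (4, 20)→(0, 17): d=(-4,-3) top-left  bias=+0
    (0,9)@(1, 19): e=[15,0,-5] → ·  [on edge]
    (1,9)@(3, 19): e=[5,4,1] → █
    (2,9)@(5, 19): e=[-5,8,7] → ·
    (1,10)@(3, 21): e=[25,-8,-7] → ·
    (3,10)@(7, 21): e=[5,0,5] → █  [on edge]
    (4,10)@(9, 21): e=[-5,4,11] → ·
  covered (2 px):
    · · · · ·
    · · · · ·
    · · · · ·
    · · · · ·
    · · · · ·
    · · · · ·
    · · · · ·
    · · · · ·
    · · · · ·
    · █ · · ·
    · · · █ ·
T2:
  2·area = 16  (B↔C swapped to make it positive)
  edge (8, 18)→(4, 22): d=(-4,4) right/bottom  bias=-1
  edge (4, 22)→(2, 20): d=(-2,-2) top-left  bias=+0
  edge (2, 20)→(8, 18): d=(6,-2) top-left  bias=+0
    (4,8)@(9, 17): e=[0,20,-4] → ·  [on edge]
    (0,9)@(1, 19): e=[24,0,-8] → ·  [on edge]
    (2,9)@(5, 19): e=[8,8,0] → █  [on edge]
    (3,9)@(7, 19): e=[0,12,4] → ·  [on edge]
    (1,10)@(3, 21): e=[8,0,8] → █  [on edge]
    (2,10)@(5, 21): e=[0,4,12] → ·  [on edge]
  covered (2 px):
    · · · · ·
    · · · · ·
    · · · · ·
    · · · · ·
    · · · · ·
    · · · · ·
    · · · · ·
    · · · · ·
    · · · · ·
    · · █ · ·
    · █ · · ·

Result: [[1,1],[1,2],[2,2],[1,3],[2,3],[0,4],[1,4],[2,4],[0,5],[1,5],[2,5],[3,5]]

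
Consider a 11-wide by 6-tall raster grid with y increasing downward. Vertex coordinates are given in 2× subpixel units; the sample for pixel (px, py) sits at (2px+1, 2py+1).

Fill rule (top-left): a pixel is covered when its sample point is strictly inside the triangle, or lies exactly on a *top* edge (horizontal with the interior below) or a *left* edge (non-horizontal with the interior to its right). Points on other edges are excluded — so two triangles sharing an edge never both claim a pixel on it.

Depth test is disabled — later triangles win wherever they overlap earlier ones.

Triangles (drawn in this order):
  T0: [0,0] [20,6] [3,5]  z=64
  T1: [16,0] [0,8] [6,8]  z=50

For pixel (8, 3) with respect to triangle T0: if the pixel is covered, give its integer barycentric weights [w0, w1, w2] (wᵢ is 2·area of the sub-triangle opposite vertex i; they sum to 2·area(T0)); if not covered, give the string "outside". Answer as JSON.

T0:
  2·area = 82
  edge (0, 0)→(20, 6): d=(20,6) right/bottom  bias=-1
  edge (20, 6)→(3, 5): d=(-17,-1) top-left  bias=+0
  edge (3, 5)→(0, 0): d=(-3,-5) top-left  bias=+0
    (0,0)@(1, 1): e=[14,66,2] → X
    (1,0)@(3, 1): e=[2,68,12] → X
    (2,0)@(5, 1): e=[-10,70,22] → .
    (0,1)@(1, 3): e=[54,32,-4] → .
    (1,1)@(3, 3): e=[42,34,6] → X
    (2,1)@(5, 3): e=[30,36,16] → X
    (3,1)@(7, 3): e=[18,38,26] → X
    (4,1)@(9, 3): e=[6,40,36] → X
    (5,1)@(11, 3): e=[-6,42,46] → .
    (1,2)@(3, 5): e=[82,0,0] → X  [on edge]
    (5,2)@(11, 5): e=[34,8,40] → X
    (6,2)@(13, 5): e=[22,10,50] → X
  covered (13 px):
    X X . . . . . . . . .
    . X X X X . . . . . .
    . X X X X X X X . . .
    . . . . . . . . . . .
    . . . . . . . . . . .
    . . . . . . . . . . .
T1:
  2·area = 48  (B↔C swapped to make it positive)
  edge (16, 0)→(6, 8): d=(-10,8) right/bottom  bias=-1
  edge (6, 8)→(0, 8): d=(-6,0) right/bottom  bias=-1
  edge (0, 8)→(16, 0): d=(16,-8) top-left  bias=+0
    (5,1)@(11, 3): e=[10,30,8] → X
    (6,1)@(13, 3): e=[-6,30,24] → .
    (3,2)@(7, 5): e=[22,18,8] → X
    (4,2)@(9, 5): e=[6,18,24] → X
    (5,2)@(11, 5): e=[-10,18,40] → .
    (1,3)@(3, 7): e=[34,6,8] → X
    (2,3)@(5, 7): e=[18,6,24] → X
    (4,3)@(9, 7): e=[-14,6,56] → .
    (1,4)@(3, 9): e=[14,-6,40] → .
    (2,4)@(5, 9): e=[-2,-6,56] → .
    (3,4)@(7, 9): e=[-18,-6,72] → .
  covered (6 px):
    . . . . . . . . . . .
    . . . . . X . . . . .
    . . . X X . . . . . .
    . X X X . . . . . . .
    . . . . . . . . . . .
    . . . . . . . . . . .

Result: "outside"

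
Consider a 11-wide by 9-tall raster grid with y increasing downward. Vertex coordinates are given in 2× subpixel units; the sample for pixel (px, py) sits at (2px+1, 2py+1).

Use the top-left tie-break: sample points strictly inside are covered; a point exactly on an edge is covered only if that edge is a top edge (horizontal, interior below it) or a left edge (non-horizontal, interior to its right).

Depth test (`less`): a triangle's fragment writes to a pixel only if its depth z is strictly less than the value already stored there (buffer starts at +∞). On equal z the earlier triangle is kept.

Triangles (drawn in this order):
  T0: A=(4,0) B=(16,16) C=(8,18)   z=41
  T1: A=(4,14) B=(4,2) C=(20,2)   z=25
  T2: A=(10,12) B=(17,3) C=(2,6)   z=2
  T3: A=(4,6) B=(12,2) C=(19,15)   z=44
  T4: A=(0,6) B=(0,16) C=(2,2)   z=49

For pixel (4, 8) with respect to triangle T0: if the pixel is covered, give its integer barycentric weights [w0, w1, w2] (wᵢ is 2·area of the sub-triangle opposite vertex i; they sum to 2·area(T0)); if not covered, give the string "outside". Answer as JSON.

T0:
  2·area = 152
  edge (4, 0)→(16, 16): d=(12,16) right/bottom  bias=-1
  edge (16, 16)→(8, 18): d=(-8,2) right/bottom  bias=-1
  edge (8, 18)→(4, 0): d=(-4,-18) top-left  bias=+0
    (2,1)@(5, 3): e=[20,126,6] → #
    (3,1)@(7, 3): e=[-12,122,42] → ·
    (2,2)@(5, 5): e=[44,110,-2] → ·
    (3,2)@(7, 5): e=[12,106,34] → #
    (4,2)@(9, 5): e=[-20,102,70] → ·
    (3,3)@(7, 7): e=[36,90,26] → #
    (4,3)@(9, 7): e=[4,86,62] → #
    (5,3)@(11, 7): e=[-28,82,98] → ·
    (3,4)@(7, 9): e=[60,74,18] → #
    (5,4)@(11, 9): e=[-4,66,90] → ·
    (3,5)@(7, 11): e=[84,58,10] → #
    (5,5)@(11, 11): e=[20,50,82] → #
  covered (19 px):
    · · · · · · · · · · ·
    · · # · · · · · · · ·
    · · · # · · · · · · ·
    · · · # # · · · · · ·
    · · · # # · · · · · ·
    · · · # # # · · · · ·
    · · · # # # # · · · ·
    · · · · # # # # · · ·
    · · · · # # · · · · ·
T1:
  2·area = 192
  edge (4, 14)→(4, 2): d=(0,-12) top-left  bias=+0
  edge (4, 2)→(20, 2): d=(16,0) top-left  bias=+0
  edge (20, 2)→(4, 14): d=(-16,12) right/bottom  bias=-1
    (2,1)@(5, 3): e=[12,16,164] → #
    (3,1)@(7, 3): e=[36,16,140] → #
    (4,1)@(9, 3): e=[60,16,116] → #
    (5,1)@(11, 3): e=[84,16,92] → #
    (6,1)@(13, 3): e=[108,16,68] → #
    (7,1)@(15, 3): e=[132,16,44] → #
    (8,1)@(17, 3): e=[156,16,20] → #
    (9,1)@(19, 3): e=[180,16,-4] → ·
    (2,2)@(5, 5): e=[12,48,132] → #
    (8,2)@(17, 5): e=[156,48,-12] → ·
    (2,3)@(5, 7): e=[12,80,100] → #
    (7,3)@(15, 7): e=[132,80,-20] → ·
  covered (24 px):
    · · · · · · · · · · ·
    · · # # # # # # # · ·
    · · # # # # # # · · ·
    · · # # # # # · · · ·
    · · # # # · · · · · ·
    · · # # · · · · · · ·
    · · # · · · · · · · ·
    · · · · · · · · · · ·
    · · · · · · · · · · ·
T2:
  2·area = 114  (B↔C swapped to make it positive)
  edge (10, 12)→(2, 6): d=(-8,-6) top-left  bias=+0
  edge (2, 6)→(17, 3): d=(15,-3) top-left  bias=+0
  edge (17, 3)→(10, 12): d=(-7,9) right/bottom  bias=-1
    (8,1)@(17, 3): e=[114,0,0] → ·  [on edge]
    (3,2)@(7, 5): e=[38,0,76] → #  [on edge]
    (4,2)@(9, 5): e=[50,6,58] → #
    (5,2)@(11, 5): e=[62,12,40] → #
    (6,2)@(13, 5): e=[74,18,22] → #
    (7,2)@(15, 5): e=[86,24,4] → #
    (8,2)@(17, 5): e=[98,30,-14] → ·
    (2,3)@(5, 7): e=[10,24,80] → #
    (7,3)@(15, 7): e=[70,54,-10] → ·
    (2,4)@(5, 9): e=[-6,54,66] → ·
    (3,4)@(7, 9): e=[6,60,48] → #
    (6,4)@(13, 9): e=[42,78,-6] → ·
  covered (14 px):
    · · · · · · · · · · ·
    · · · · · · · · · · ·
    · · · # # # # # · · ·
    · · # # # # # · · · ·
    · · · # # # · · · · ·
    · · · · # · · · · · ·
    · · · · · · · · · · ·
    · · · · · · · · · · ·
    · · · · · · · · · · ·
T3:
  2·area = 132
  edge (4, 6)→(12, 2): d=(8,-4) top-left  bias=+0
  edge (12, 2)→(19, 15): d=(7,13) right/bottom  bias=-1
  edge (19, 15)→(4, 6): d=(-15,-9) top-left  bias=+0
    (5,1)@(11, 3): e=[4,20,108] → #
    (6,1)@(13, 3): e=[12,-6,126] → ·
    (3,2)@(7, 5): e=[4,86,42] → #
    (4,2)@(9, 5): e=[12,60,60] → #
    (6,2)@(13, 5): e=[28,8,96] → #
    (7,2)@(15, 5): e=[36,-18,114] → ·
    (3,3)@(7, 7): e=[20,100,12] → #
    (7,3)@(15, 7): e=[52,-4,84] → ·
    (3,4)@(7, 9): e=[36,114,-18] → ·
    (4,4)@(9, 9): e=[44,88,0] → #  [on edge]
    (7,4)@(15, 9): e=[68,10,54] → #
    (8,4)@(17, 9): e=[76,-16,72] → ·
    (9,7)@(19, 15): e=[132,0,0] → ·  [on edge]
  covered (16 px):
    · · · · · · · · · · ·
    · · · · · # · · · · ·
    · · · # # # # · · · ·
    · · · # # # # · · · ·
    · · · · # # # # · · ·
    · · · · · · # # · · ·
    · · · · · · · · # · ·
    · · · · · · · · · · ·
    · · · · · · · · · · ·
T4:
  2·area = 20  (B↔C swapped to make it positive)
  edge (0, 6)→(2, 2): d=(2,-4) top-left  bias=+0
  edge (2, 2)→(0, 16): d=(-2,14) right/bottom  bias=-1
  edge (0, 16)→(0, 6): d=(0,-10) top-left  bias=+0
    (0,2)@(1, 5): e=[2,8,10] → #
    (1,2)@(3, 5): e=[10,-20,30] → ·
    (0,3)@(1, 7): e=[6,4,10] → #
    (1,3)@(3, 7): e=[14,-24,30] → ·
    (0,4)@(1, 9): e=[10,0,10] → ·  [on edge]
  covered (2 px):
    · · · · · · · · · · ·
    · · · · · · · · · · ·
    # · · · · · · · · · ·
    # · · · · · · · · · ·
    · · · · · · · · · · ·
    · · · · · · · · · · ·
    · · · · · · · · · · ·
    · · · · · · · · · · ·
    · · · · · · · · · · ·

Result: [6,22,124]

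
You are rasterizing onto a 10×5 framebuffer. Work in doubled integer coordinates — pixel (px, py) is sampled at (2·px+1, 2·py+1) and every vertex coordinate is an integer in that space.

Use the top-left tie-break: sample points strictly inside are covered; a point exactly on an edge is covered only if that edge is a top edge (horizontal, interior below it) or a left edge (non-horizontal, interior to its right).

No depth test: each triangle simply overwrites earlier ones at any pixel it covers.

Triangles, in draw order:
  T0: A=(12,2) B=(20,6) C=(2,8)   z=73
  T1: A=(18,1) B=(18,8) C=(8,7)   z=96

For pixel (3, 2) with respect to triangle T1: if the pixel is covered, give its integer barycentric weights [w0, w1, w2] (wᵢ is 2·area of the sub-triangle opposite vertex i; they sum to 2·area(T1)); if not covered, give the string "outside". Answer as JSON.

T0:
  2·area = 88
  edge (12, 2)→(20, 6): d=(8,4) right/bottom  bias=-1
  edge (20, 6)→(2, 8): d=(-18,2) right/bottom  bias=-1
  edge (2, 8)→(12, 2): d=(10,-6) top-left  bias=+0
    (5,1)@(11, 3): e=[12,72,4] → █
    (6,1)@(13, 3): e=[4,68,16] → █
    (7,1)@(15, 3): e=[-4,64,28] → ·
    (3,2)@(7, 5): e=[44,44,0] → █  [on edge]
    (4,2)@(9, 5): e=[36,40,12] → █
    (7,2)@(15, 5): e=[12,28,48] → █
    (8,2)@(17, 5): e=[4,24,60] → █
    (9,2)@(19, 5): e=[-4,20,72] → ·
    (2,3)@(5, 7): e=[68,12,8] → █
    (5,3)@(11, 7): e=[44,0,44] → ·  [on edge]
    (6,3)@(13, 7): e=[36,-4,56] → ·
    (7,3)@(15, 7): e=[28,-8,68] → ·
  covered (11 px):
    · · · · · · · · · ·
    · · · · · █ █ · · ·
    · · · █ █ █ █ █ █ ·
    · · █ █ █ · · · · ·
    · · · · · · · · · ·
T1:
  2·area = 70
  edge (18, 1)→(18, 8): d=(0,7) right/bottom  bias=-1
  edge (18, 8)→(8, 7): d=(-10,-1) top-left  bias=+0
  edge (8, 7)→(18, 1): d=(10,-6) top-left  bias=+0
    (7,1)@(15, 3): e=[21,47,2] → █
    (8,1)@(17, 3): e=[7,49,14] → █
    (9,1)@(19, 3): e=[-7,51,26] → ·
    (6,2)@(13, 5): e=[35,25,10] → █
    (9,2)@(19, 5): e=[-7,31,46] → ·
    (4,3)@(9, 7): e=[63,1,6] → █
    (5,3)@(11, 7): e=[49,3,18] → █
    (9,3)@(19, 7): e=[-7,11,66] → ·
    (4,4)@(9, 9): e=[63,-19,26] → ·
    (5,4)@(11, 9): e=[49,-17,38] → ·
    (6,4)@(13, 9): e=[35,-15,50] → ·
    (7,4)@(15, 9): e=[21,-13,62] → ·
  covered (10 px):
    · · · · · · · · · ·
    · · · · · · · █ █ ·
    · · · · · · █ █ █ ·
    · · · · █ █ █ █ █ ·
    · · · · · · · · · ·

Final: "outside"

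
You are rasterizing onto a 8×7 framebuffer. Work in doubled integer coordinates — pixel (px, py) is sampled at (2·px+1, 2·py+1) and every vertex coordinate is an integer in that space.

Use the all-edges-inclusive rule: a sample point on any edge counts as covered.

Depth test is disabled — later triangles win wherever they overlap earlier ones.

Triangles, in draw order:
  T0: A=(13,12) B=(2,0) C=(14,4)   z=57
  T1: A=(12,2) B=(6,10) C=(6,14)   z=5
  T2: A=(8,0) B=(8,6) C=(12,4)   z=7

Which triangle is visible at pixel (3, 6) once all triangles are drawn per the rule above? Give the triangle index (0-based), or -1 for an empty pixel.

T0:
  2·area = 100
  edge (13, 12)→(2, 0): d=(-11,-12) inclusive
  edge (2, 0)→(14, 4): d=(12,4) inclusive
  edge (14, 4)→(13, 12): d=(-1,8) inclusive
    (1,0)@(3, 1): e=[1,8,91] → █
    (2,0)@(5, 1): e=[25,0,75] → █  [on edge]
    (3,0)@(7, 1): e=[49,-8,59] → ·
    (1,1)@(3, 3): e=[-21,32,89] → ·
    (2,1)@(5, 3): e=[3,24,73] → █
    (3,1)@(7, 3): e=[27,16,57] → █
    (4,1)@(9, 3): e=[51,8,41] → █
    (5,1)@(11, 3): e=[75,0,25] → █  [on edge]
    (6,1)@(13, 3): e=[99,-8,9] → ·
    (2,2)@(5, 5): e=[-19,48,71] → ·
    (3,2)@(7, 5): e=[5,40,55] → █
    (6,2)@(13, 5): e=[77,16,7] → █
  covered (16 px):
    · █ █ · · · · ·
    · · █ █ █ █ · ·
    · · · █ █ █ █ ·
    · · · · █ █ █ ·
    · · · · · █ █ ·
    · · · · · · █ ·
    · · · · · · · ·
T1:
  2·area = 24  (B↔C swapped to make it positive)
  edge (12, 2)→(6, 14): d=(-6,12) inclusive
  edge (6, 14)→(6, 10): d=(0,-4) inclusive
  edge (6, 10)→(12, 2): d=(6,-8) inclusive
    (4,3)@(9, 7): e=[6,12,6] → █
    (5,3)@(11, 7): e=[-18,20,22] → ·
    (3,4)@(7, 9): e=[18,4,2] → █
    (4,4)@(9, 9): e=[-6,12,18] → ·
    (3,5)@(7, 11): e=[6,4,14] → █
    (4,5)@(9, 11): e=[-18,12,30] → ·
    (3,6)@(7, 13): e=[-6,4,26] → ·
  covered (3 px):
    · · · · · · · ·
    · · · · · · · ·
    · · · · · · · ·
    · · · · █ · · ·
    · · · █ · · · ·
    · · · █ · · · ·
    · · · · · · · ·
T2:
  2·area = 24  (B↔C swapped to make it positive)
  edge (8, 0)→(12, 4): d=(4,4) inclusive
  edge (12, 4)→(8, 6): d=(-4,2) inclusive
  edge (8, 6)→(8, 0): d=(0,-6) inclusive
    (4,0)@(9, 1): e=[0,18,6] → █  [on edge]
    (5,0)@(11, 1): e=[-8,14,18] → ·
    (4,1)@(9, 3): e=[8,10,6] → █
    (5,1)@(11, 3): e=[0,6,18] → █  [on edge]
    (6,1)@(13, 3): e=[-8,2,30] → ·
    (4,2)@(9, 5): e=[16,2,6] → █
    (5,2)@(11, 5): e=[8,-2,18] → ·
    (6,2)@(13, 5): e=[0,-6,30] → ·  [on edge]
    (4,3)@(9, 7): e=[24,-6,6] → ·
    (7,3)@(15, 7): e=[0,-18,42] → ·  [on edge]
  covered (4 px):
    · · · · █ · · ·
    · · · · █ █ · ·
    · · · · █ · · ·
    · · · · · · · ·
    · · · · · · · ·
    · · · · · · · ·
    · · · · · · · ·

Z-buffer (winner per pixel, '.' = empty):
  . 0 0 . 2 . . .
  . . 0 0 2 2 . .
  . . . 0 2 0 0 .
  . . . . 1 0 0 .
  . . . 1 . 0 0 .
  . . . 1 . . 0 .
  . . . . . . . .

Final: -1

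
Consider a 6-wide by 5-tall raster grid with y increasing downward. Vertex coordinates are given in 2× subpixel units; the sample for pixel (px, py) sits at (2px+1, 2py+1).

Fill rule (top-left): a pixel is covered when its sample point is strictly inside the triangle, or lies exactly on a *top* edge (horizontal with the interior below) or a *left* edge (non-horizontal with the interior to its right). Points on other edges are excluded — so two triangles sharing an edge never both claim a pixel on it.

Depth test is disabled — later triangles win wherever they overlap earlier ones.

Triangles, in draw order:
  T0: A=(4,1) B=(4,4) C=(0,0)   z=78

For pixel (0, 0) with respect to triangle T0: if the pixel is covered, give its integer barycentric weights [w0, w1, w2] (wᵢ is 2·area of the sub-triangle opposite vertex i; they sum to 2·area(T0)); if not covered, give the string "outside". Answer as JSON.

T0:
  2·area = 12
  edge (4, 1)→(4, 4): d=(0,3) right/bottom  bias=-1
  edge (4, 4)→(0, 0): d=(-4,-4) top-left  bias=+0
  edge (0, 0)→(4, 1): d=(4,1) right/bottom  bias=-1
    (0,0)@(1, 1): e=[9,0,3] → X  [on edge]
    (1,0)@(3, 1): e=[3,8,1] → X
    (2,0)@(5, 1): e=[-3,16,-1] → .
    (0,1)@(1, 3): e=[9,-8,11] → .
    (1,1)@(3, 3): e=[3,0,9] → X  [on edge]
    (2,1)@(5, 3): e=[-3,8,7] → .
    (1,2)@(3, 5): e=[3,-8,17] → .
    (2,2)@(5, 5): e=[-3,0,15] → .  [on edge]
    (3,3)@(7, 7): e=[-9,0,21] → .  [on edge]
    (4,4)@(9, 9): e=[-15,0,27] → .  [on edge]
  covered (3 px):
    X X . . . .
    . X . . . .
    . . . . . .
    . . . . . .
    . . . . . .

Final: [0,3,9]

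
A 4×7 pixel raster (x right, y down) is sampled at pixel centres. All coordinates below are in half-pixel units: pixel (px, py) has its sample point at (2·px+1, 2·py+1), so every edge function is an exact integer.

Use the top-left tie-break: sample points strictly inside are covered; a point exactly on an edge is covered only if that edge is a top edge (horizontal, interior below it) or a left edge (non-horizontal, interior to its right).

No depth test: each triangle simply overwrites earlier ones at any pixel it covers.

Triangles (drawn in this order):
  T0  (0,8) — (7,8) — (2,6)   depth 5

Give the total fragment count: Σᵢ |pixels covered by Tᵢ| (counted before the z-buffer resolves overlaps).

T0:
  2·area = 14  (B↔C swapped to make it positive)
  edge (0, 8)→(2, 6): d=(2,-2) top-left  bias=+0
  edge (2, 6)→(7, 8): d=(5,2) right/bottom  bias=-1
  edge (7, 8)→(0, 8): d=(-7,0) right/bottom  bias=-1
    (3,0)@(7, 1): e=[0,-35,49] → ·  [on edge]
    (2,1)@(5, 3): e=[0,-21,35] → ·  [on edge]
    (1,2)@(3, 5): e=[0,-7,21] → ·  [on edge]
    (0,3)@(1, 7): e=[0,7,7] → #  [on edge]
    (1,3)@(3, 7): e=[4,3,7] → #
    (2,3)@(5, 7): e=[8,-1,7] → ·
    (0,4)@(1, 9): e=[4,17,-7] → ·
    (1,4)@(3, 9): e=[8,13,-7] → ·
  covered (2 px):
    · · · ·
    · · · ·
    · · · ·
    # # · ·
    · · · ·
    · · · ·
    · · · ·

Result: 2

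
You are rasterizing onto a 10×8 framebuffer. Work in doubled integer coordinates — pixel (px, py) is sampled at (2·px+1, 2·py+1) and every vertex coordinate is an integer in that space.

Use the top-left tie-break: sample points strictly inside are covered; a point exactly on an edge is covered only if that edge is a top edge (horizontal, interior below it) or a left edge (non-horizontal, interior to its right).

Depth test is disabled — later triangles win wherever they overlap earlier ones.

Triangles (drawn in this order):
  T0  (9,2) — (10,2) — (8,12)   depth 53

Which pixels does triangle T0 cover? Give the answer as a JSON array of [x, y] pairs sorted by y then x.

T0:
  2·area = 10
  edge (9, 2)→(10, 2): d=(1,0) top-left  bias=+0
  edge (10, 2)→(8, 12): d=(-2,10) right/bottom  bias=-1
  edge (8, 12)→(9, 2): d=(1,-10) top-left  bias=+0
    (4,1)@(9, 3): e=[1,8,1] → X
    (5,1)@(11, 3): e=[1,-12,21] → .
    (4,2)@(9, 5): e=[3,4,3] → X
    (5,2)@(11, 5): e=[3,-16,23] → .
    (4,3)@(9, 7): e=[5,0,5] → .  [on edge]
  covered (2 px):
    . . . . . . . . . .
    . . . . X . . . . .
    . . . . X . . . . .
    . . . . . . . . . .
    . . . . . . . . . .
    . . . . . . . . . .
    . . . . . . . . . .
    . . . . . . . . . .

Result: [[4,1],[4,2]]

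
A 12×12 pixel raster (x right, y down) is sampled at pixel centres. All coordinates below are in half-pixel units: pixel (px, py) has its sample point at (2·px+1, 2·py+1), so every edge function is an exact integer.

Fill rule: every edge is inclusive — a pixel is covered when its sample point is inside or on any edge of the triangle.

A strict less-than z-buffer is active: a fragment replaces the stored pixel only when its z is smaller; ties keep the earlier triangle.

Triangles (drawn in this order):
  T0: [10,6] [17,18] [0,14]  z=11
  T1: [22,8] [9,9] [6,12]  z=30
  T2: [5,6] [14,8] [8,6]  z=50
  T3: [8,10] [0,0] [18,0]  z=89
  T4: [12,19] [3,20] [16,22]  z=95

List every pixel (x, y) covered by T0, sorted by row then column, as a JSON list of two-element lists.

T0:
  2·area = 176
  edge (10, 6)→(17, 18): d=(7,12) inclusive
  edge (17, 18)→(0, 14): d=(-17,-4) inclusive
  edge (0, 14)→(10, 6): d=(10,-8) inclusive
    (4,3)@(9, 7): e=[19,155,2] → #
    (5,3)@(11, 7): e=[-5,163,18] → ·
    (3,4)@(7, 9): e=[57,113,6] → #
    (5,4)@(11, 9): e=[9,129,38] → #
    (6,4)@(13, 9): e=[-15,137,54] → ·
    (2,5)@(5, 11): e=[95,71,10] → #
    (6,5)@(13, 11): e=[-1,103,74] → ·
    (1,6)@(3, 13): e=[133,29,14] → #
    (6,6)@(13, 13): e=[13,69,94] → #
    (7,6)@(15, 13): e=[-11,77,110] → ·
    (1,7)@(3, 15): e=[147,-5,34] → ·
    (2,7)@(5, 15): e=[123,3,50] → #
  covered (22 px):
    · · · · · · · · · · · ·
    · · · · · · · · · · · ·
    · · · · · · · · · · · ·
    · · · · # · · · · · · ·
    · · · # # # · · · · · ·
    · · # # # # · · · · · ·
    · # # # # # # · · · · ·
    · · # # # # # # · · · ·
    · · · · · · # # · · · ·
    · · · · · · · · · · · ·
    · · · · · · · · · · · ·
    · · · · · · · · · · · ·
T1:
  2·area = 36  (B↔C swapped to make it positive)
  edge (22, 8)→(6, 12): d=(-16,4) inclusive
  edge (6, 12)→(9, 9): d=(3,-3) inclusive
  edge (9, 9)→(22, 8): d=(13,-1) inclusive
    (8,0)@(17, 1): e=[132,0,-96] → ·  [on edge]
    (7,1)@(15, 3): e=[108,0,-72] → ·  [on edge]
    (6,2)@(13, 5): e=[84,0,-48] → ·  [on edge]
    (5,3)@(11, 7): e=[60,0,-24] → ·  [on edge]
    (4,4)@(9, 9): e=[36,0,0] → #  [on edge]
    (5,4)@(11, 9): e=[28,6,2] → #
    (6,4)@(13, 9): e=[20,12,4] → #
    (7,4)@(15, 9): e=[12,18,6] → #
    (8,4)@(17, 9): e=[4,24,8] → #
    (9,4)@(19, 9): e=[-4,30,10] → ·
    (3,5)@(7, 11): e=[12,0,24] → #  [on edge]
    (5,5)@(11, 11): e=[-4,12,28] → ·
    (2,6)@(5, 13): e=[-12,0,48] → ·  [on edge]
    (1,7)@(3, 15): e=[-36,0,72] → ·  [on edge]
    (0,8)@(1, 17): e=[-60,0,96] → ·  [on edge]
  covered (7 px):
    · · · · · · · · · · · ·
    · · · · · · · · · · · ·
    · · · · · · · · · · · ·
    · · · · · · · · · · · ·
    · · · · # # # # # · · ·
    · · · # # · · · · · · ·
    · · · · · · · · · · · ·
    · · · · · · · · · · · ·
    · · · · · · · · · · · ·
    · · · · · · · · · · · ·
    · · · · · · · · · · · ·
    · · · · · · · · · · · ·
T2:
  2·area = 6  (B↔C swapped to make it positive)
  edge (5, 6)→(8, 6): d=(3,0) inclusive
  edge (8, 6)→(14, 8): d=(6,2) inclusive
  edge (14, 8)→(5, 6): d=(-9,-2) inclusive
    (2,2)@(5, 5): e=[-3,0,9] → ·  [on edge]
    (5,3)@(11, 7): e=[3,0,3] → #  [on edge]
    (6,3)@(13, 7): e=[3,-4,7] → ·
    (5,4)@(11, 9): e=[9,12,-15] → ·
    (8,4)@(17, 9): e=[9,0,-3] → ·  [on edge]
    (11,5)@(23, 11): e=[15,0,-9] → ·  [on edge]
  covered (1 px):
    · · · · · · · · · · · ·
    · · · · · · · · · · · ·
    · · · · · · · · · · · ·
    · · · · · # · · · · · ·
    · · · · · · · · · · · ·
    · · · · · · · · · · · ·
    · · · · · · · · · · · ·
    · · · · · · · · · · · ·
    · · · · · · · · · · · ·
    · · · · · · · · · · · ·
    · · · · · · · · · · · ·
    · · · · · · · · · · · ·
T3:
  2·area = 180
  edge (8, 10)→(0, 0): d=(-8,-10) inclusive
  edge (0, 0)→(18, 0): d=(18,0) inclusive
  edge (18, 0)→(8, 10): d=(-10,10) inclusive
    (0,0)@(1, 1): e=[2,18,160] → #
    (1,0)@(3, 1): e=[22,18,140] → #
    (2,0)@(5, 1): e=[42,18,120] → #
    (3,0)@(7, 1): e=[62,18,100] → #
    (4,0)@(9, 1): e=[82,18,80] → #
    (5,0)@(11, 1): e=[102,18,60] → #
    (6,0)@(13, 1): e=[122,18,40] → #
    (7,0)@(15, 1): e=[142,18,20] → #
    (8,0)@(17, 1): e=[162,18,0] → #  [on edge]
    (9,0)@(19, 1): e=[182,18,-20] → ·
    (0,1)@(1, 3): e=[-14,54,140] → ·
    (1,1)@(3, 3): e=[6,54,120] → #
    (7,1)@(15, 3): e=[126,54,0] → #  [on edge]
    (6,2)@(13, 5): e=[90,90,0] → #  [on edge]
    (5,3)@(11, 7): e=[54,126,0] → #  [on edge]
    (4,4)@(9, 9): e=[18,162,0] → #  [on edge]
    (3,5)@(7, 11): e=[-18,198,0] → ·  [on edge]
    (2,6)@(5, 13): e=[-54,234,0] → ·  [on edge]
    (1,7)@(3, 15): e=[-90,270,0] → ·  [on edge]
    (0,8)@(1, 17): e=[-126,306,0] → ·  [on edge]
  covered (25 px):
    # # # # # # # # # · · ·
    · # # # # # # # · · · ·
    · · # # # # # · · · · ·
    · · · # # # · · · · · ·
    · · · · # · · · · · · ·
    · · · · · · · · · · · ·
    · · · · · · · · · · · ·
    · · · · · · · · · · · ·
    · · · · · · · · · · · ·
    · · · · · · · · · · · ·
    · · · · · · · · · · · ·
    · · · · · · · · · · · ·
T4:
  2·area = 31  (B↔C swapped to make it positive)
  edge (12, 19)→(16, 22): d=(4,3) inclusive
  edge (16, 22)→(3, 20): d=(-13,-2) inclusive
  edge (3, 20)→(12, 19): d=(9,-1) inclusive
    (5,10)@(11, 21): e=[11,3,17] → #
    (6,10)@(13, 21): e=[5,7,19] → #
    (7,10)@(15, 21): e=[-1,11,21] → ·
    (5,11)@(11, 23): e=[19,-23,35] → ·
    (6,11)@(13, 23): e=[13,-19,37] → ·
  covered (2 px):
    · · · · · · · · · · · ·
    · · · · · · · · · · · ·
    · · · · · · · · · · · ·
    · · · · · · · · · · · ·
    · · · · · · · · · · · ·
    · · · · · · · · · · · ·
    · · · · · · · · · · · ·
    · · · · · · · · · · · ·
    · · · · · · · · · · · ·
    · · · · · · · · · · · ·
    · · · · · # # · · · · ·
    · · · · · · · · · · · ·

Result: [[4,3],[3,4],[4,4],[5,4],[2,5],[3,5],[4,5],[5,5],[1,6],[2,6],[3,6],[4,6],[5,6],[6,6],[2,7],[3,7],[4,7],[5,7],[6,7],[7,7],[6,8],[7,8]]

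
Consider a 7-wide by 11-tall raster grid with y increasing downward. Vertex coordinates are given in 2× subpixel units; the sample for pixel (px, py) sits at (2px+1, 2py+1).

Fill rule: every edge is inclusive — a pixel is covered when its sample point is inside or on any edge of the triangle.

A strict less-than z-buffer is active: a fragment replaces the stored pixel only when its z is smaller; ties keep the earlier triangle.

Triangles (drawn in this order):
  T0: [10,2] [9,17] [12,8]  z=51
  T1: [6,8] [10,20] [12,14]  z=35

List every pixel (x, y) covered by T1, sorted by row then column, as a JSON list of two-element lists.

T0:
  2·area = 36  (B↔C swapped to make it positive)
  edge (10, 2)→(12, 8): d=(2,6) inclusive
  edge (12, 8)→(9, 17): d=(-3,9) inclusive
  edge (9, 17)→(10, 2): d=(1,-15) inclusive
    (5,2)@(11, 5): e=[0,18,18] → █  [on edge]
    (6,2)@(13, 5): e=[-12,0,48] → ·  [on edge]
    (5,3)@(11, 7): e=[4,12,20] → █
    (6,3)@(13, 7): e=[-8,-6,50] → ·
    (5,4)@(11, 9): e=[8,6,22] → █
    (6,4)@(13, 9): e=[-4,-12,52] → ·
    (5,5)@(11, 11): e=[12,0,24] → █  [on edge]
    (6,5)@(13, 11): e=[0,-18,54] → ·  [on edge]
    (5,6)@(11, 13): e=[16,-6,26] → ·
    (4,8)@(9, 17): e=[36,0,0] → █  [on edge]
    (5,8)@(11, 17): e=[24,-18,30] → ·
    (4,9)@(9, 19): e=[40,-6,2] → ·
  covered (5 px):
    · · · · · · ·
    · · · · · · ·
    · · · · · █ ·
    · · · · · █ ·
    · · · · · █ ·
    · · · · · █ ·
    · · · · · · ·
    · · · · · · ·
    · · · · █ · ·
    · · · · · · ·
    · · · · · · ·
T1:
  2·area = 48  (B↔C swapped to make it positive)
  edge (6, 8)→(12, 14): d=(6,6) inclusive
  edge (12, 14)→(10, 20): d=(-2,6) inclusive
  edge (10, 20)→(6, 8): d=(-4,-12) inclusive
    (0,1)@(1, 3): e=[0,88,-40] → ·  [on edge]
    (1,2)@(3, 5): e=[0,72,-24] → ·  [on edge]
    (2,2)@(5, 5): e=[-12,60,0] → ·  [on edge]
    (2,3)@(5, 7): e=[0,56,-8] → ·  [on edge]
    (3,4)@(7, 9): e=[0,40,8] → █  [on edge]
    (4,4)@(9, 9): e=[-12,28,32] → ·
    (3,5)@(7, 11): e=[12,36,0] → █  [on edge]
    (4,5)@(9, 11): e=[0,24,24] → █  [on edge]
    (5,5)@(11, 11): e=[-12,12,48] → ·
    (6,5)@(13, 11): e=[-24,0,72] → ·  [on edge]
    (3,6)@(7, 13): e=[24,32,-8] → ·
    (4,6)@(9, 13): e=[12,20,16] → █
    (5,6)@(11, 13): e=[0,8,40] → █  [on edge]
    (6,7)@(13, 15): e=[0,-8,56] → ·  [on edge]
    (4,8)@(9, 17): e=[36,12,0] → █  [on edge]
    (5,8)@(11, 17): e=[24,0,24] → █  [on edge]
  covered (9 px):
    · · · · · · ·
    · · · · · · ·
    · · · · · · ·
    · · · · · · ·
    · · · █ · · ·
    · · · █ █ · ·
    · · · · █ █ ·
    · · · · █ █ ·
    · · · · █ █ ·
    · · · · · · ·
    · · · · · · ·

Final: [[3,4],[3,5],[4,5],[4,6],[5,6],[4,7],[5,7],[4,8],[5,8]]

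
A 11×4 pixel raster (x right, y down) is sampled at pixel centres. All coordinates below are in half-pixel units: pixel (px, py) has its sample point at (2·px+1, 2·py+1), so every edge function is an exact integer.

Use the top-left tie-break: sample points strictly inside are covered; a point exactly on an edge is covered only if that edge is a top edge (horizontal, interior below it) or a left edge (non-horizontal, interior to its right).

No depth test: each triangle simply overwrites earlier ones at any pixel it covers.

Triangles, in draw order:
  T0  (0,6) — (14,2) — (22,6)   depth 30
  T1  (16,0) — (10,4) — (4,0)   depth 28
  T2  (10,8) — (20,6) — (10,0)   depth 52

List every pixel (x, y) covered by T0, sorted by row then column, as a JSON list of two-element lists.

T0:
  2·area = 88
  edge (0, 6)→(14, 2): d=(14,-4) top-left  bias=+0
  edge (14, 2)→(22, 6): d=(8,4) right/bottom  bias=-1
  edge (22, 6)→(0, 6): d=(-22,0) right/bottom  bias=-1
    (5,1)@(11, 3): e=[2,20,66] → X
    (6,1)@(13, 3): e=[10,12,66] → X
    (7,1)@(15, 3): e=[18,4,66] → X
    (8,1)@(17, 3): e=[26,-4,66] → .
    (2,2)@(5, 5): e=[6,60,22] → X
    (3,2)@(7, 5): e=[14,52,22] → X
    (4,2)@(9, 5): e=[22,44,22] → X
    (8,2)@(17, 5): e=[54,12,22] → X
    (9,2)@(19, 5): e=[62,4,22] → X
    (10,2)@(21, 5): e=[70,-4,22] → .
    (2,3)@(5, 7): e=[34,76,-22] → .
    (3,3)@(7, 7): e=[42,68,-22] → .
  covered (11 px):
    . . . . . . . . . . .
    . . . . . X X X . . .
    . . X X X X X X X X .
    . . . . . . . . . . .
T1:
  2·area = 48
  edge (16, 0)→(10, 4): d=(-6,4) right/bottom  bias=-1
  edge (10, 4)→(4, 0): d=(-6,-4) top-left  bias=+0
  edge (4, 0)→(16, 0): d=(12,0) top-left  bias=+0
    (3,0)@(7, 1): e=[30,6,12] → X
    (4,0)@(9, 1): e=[22,14,12] → X
    (5,0)@(11, 1): e=[14,22,12] → X
    (6,0)@(13, 1): e=[6,30,12] → X
    (7,0)@(15, 1): e=[-2,38,12] → .
    (3,1)@(7, 3): e=[18,-6,36] → .
    (4,1)@(9, 3): e=[10,2,36] → X
    (6,1)@(13, 3): e=[-6,18,36] → .
    (4,2)@(9, 5): e=[-2,-10,60] → .
    (5,2)@(11, 5): e=[-10,-2,60] → .
  covered (6 px):
    . . . X X X X . . . .
    . . . . X X . . . . .
    . . . . . . . . . . .
    . . . . . . . . . . .
T2:
  2·area = 80  (B↔C swapped to make it positive)
  edge (10, 8)→(10, 0): d=(0,-8) top-left  bias=+0
  edge (10, 0)→(20, 6): d=(10,6) right/bottom  bias=-1
  edge (20, 6)→(10, 8): d=(-10,2) right/bottom  bias=-1
    (5,0)@(11, 1): e=[8,4,68] → X
    (6,0)@(13, 1): e=[24,-8,64] → .
    (5,1)@(11, 3): e=[8,24,48] → X
    (6,1)@(13, 3): e=[24,12,44] → X
    (7,1)@(15, 3): e=[40,0,40] → .  [on edge]
    (5,2)@(11, 5): e=[8,44,28] → X
    (7,2)@(15, 5): e=[40,20,20] → X
    (8,2)@(17, 5): e=[56,8,16] → X
    (9,2)@(19, 5): e=[72,-4,12] → .
    (5,3)@(11, 7): e=[8,64,8] → X
    (7,3)@(15, 7): e=[40,40,0] → .  [on edge]
    (8,3)@(17, 7): e=[56,28,-4] → .
  covered (9 px):
    . . . . . X . . . . .
    . . . . . X X . . . .
    . . . . . X X X X . .
    . . . . . X X . . . .

Final: [[5,1],[6,1],[7,1],[2,2],[3,2],[4,2],[5,2],[6,2],[7,2],[8,2],[9,2]]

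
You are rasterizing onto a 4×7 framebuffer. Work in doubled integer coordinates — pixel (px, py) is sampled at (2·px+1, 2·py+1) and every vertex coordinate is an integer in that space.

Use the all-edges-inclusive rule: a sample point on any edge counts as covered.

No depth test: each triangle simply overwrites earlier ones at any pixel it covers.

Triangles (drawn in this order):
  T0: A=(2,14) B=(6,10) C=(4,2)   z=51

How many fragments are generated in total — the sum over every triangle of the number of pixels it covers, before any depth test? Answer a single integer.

T0:
  2·area = 40  (B↔C swapped to make it positive)
  edge (2, 14)→(4, 2): d=(2,-12) inclusive
  edge (4, 2)→(6, 10): d=(2,8) inclusive
  edge (6, 10)→(2, 14): d=(-4,4) inclusive
    (2,3)@(5, 7): e=[22,2,16] → X
    (3,3)@(7, 7): e=[46,-14,8] → .
    (1,4)@(3, 9): e=[2,22,16] → X
    (3,4)@(7, 9): e=[50,-10,0] → .  [on edge]
    (1,5)@(3, 11): e=[6,26,8] → X
    (2,5)@(5, 11): e=[30,10,0] → X  [on edge]
    (3,5)@(7, 11): e=[54,-6,-8] → .
    (1,6)@(3, 13): e=[10,30,0] → X  [on edge]
    (2,6)@(5, 13): e=[34,14,-8] → .
  covered (6 px):
    . . . .
    . . . .
    . . . .
    . . X .
    . X X .
    . X X .
    . X . .

Answer: 6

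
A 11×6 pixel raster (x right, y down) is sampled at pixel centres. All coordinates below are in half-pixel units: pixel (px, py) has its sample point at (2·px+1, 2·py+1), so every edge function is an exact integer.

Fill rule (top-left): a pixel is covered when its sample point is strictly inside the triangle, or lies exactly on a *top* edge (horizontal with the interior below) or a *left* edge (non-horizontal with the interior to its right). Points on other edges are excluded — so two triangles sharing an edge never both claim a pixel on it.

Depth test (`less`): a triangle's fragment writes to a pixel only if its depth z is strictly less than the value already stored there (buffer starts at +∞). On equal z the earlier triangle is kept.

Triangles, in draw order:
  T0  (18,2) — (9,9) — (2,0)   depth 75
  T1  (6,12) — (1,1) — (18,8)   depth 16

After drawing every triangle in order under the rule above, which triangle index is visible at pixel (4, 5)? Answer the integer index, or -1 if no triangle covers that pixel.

T0:
  2·area = 130
  edge (18, 2)→(9, 9): d=(-9,7) right/bottom  bias=-1
  edge (9, 9)→(2, 0): d=(-7,-9) top-left  bias=+0
  edge (2, 0)→(18, 2): d=(16,2) right/bottom  bias=-1
    (1,0)@(3, 1): e=[114,2,14] → X
    (2,0)@(5, 1): e=[100,20,10] → X
    (3,0)@(7, 1): e=[86,38,6] → X
    (4,0)@(9, 1): e=[72,56,2] → X
    (5,0)@(11, 1): e=[58,74,-2] → .
    (1,1)@(3, 3): e=[96,-12,46] → .
    (2,1)@(5, 3): e=[82,6,42] → X
    (5,1)@(11, 3): e=[40,60,30] → X
    (6,1)@(13, 3): e=[26,78,26] → X
    (7,1)@(15, 3): e=[12,96,22] → X
    (8,1)@(17, 3): e=[-2,114,18] → .
    (2,2)@(5, 5): e=[64,-8,74] → .
    (4,4)@(9, 9): e=[0,0,130] → .  [on edge]
  covered (16 px):
    . X X X X . . . . . .
    . . X X X X X X . . .
    . . . X X X X . . . .
    . . . . X X . . . . .
    . . . . . . . . . . .
    . . . . . . . . . . .
T1:
  2·area = 152
  edge (6, 12)→(1, 1): d=(-5,-11) top-left  bias=+0
  edge (1, 1)→(18, 8): d=(17,7) right/bottom  bias=-1
  edge (18, 8)→(6, 12): d=(-12,4) right/bottom  bias=-1
    (0,0)@(1, 1): e=[0,0,152] → .  [on edge]
    (1,1)@(3, 3): e=[12,20,120] → X
    (2,1)@(5, 3): e=[34,6,112] → X
    (3,1)@(7, 3): e=[56,-8,104] → .
    (1,2)@(3, 5): e=[2,54,96] → X
    (3,2)@(7, 5): e=[46,26,80] → X
    (4,2)@(9, 5): e=[68,12,72] → X
    (5,2)@(11, 5): e=[90,-2,64] → .
    (1,3)@(3, 7): e=[-8,88,72] → .
    (2,3)@(5, 7): e=[14,74,64] → X
    (5,3)@(11, 7): e=[80,32,40] → X
    (6,3)@(13, 7): e=[102,18,32] → X
    (10,3)@(21, 7): e=[190,-38,0] → .  [on edge]
    (7,4)@(15, 9): e=[114,38,0] → .  [on edge]
    (4,5)@(9, 11): e=[38,114,0] → .  [on edge]
  covered (18 px):
    . . . . . . . . . . .
    . X X . . . . . . . .
    . X X X X . . . . . .
    . . X X X X X X . . .
    . . X X X X X . . . .
    . . . X . . . . . . .

Z-buffer (winner per pixel, '.' = empty):
  . 0 0 0 0 . . . . . .
  . 1 1 0 0 0 0 0 . . .
  . 1 1 1 1 0 0 . . . .
  . . 1 1 1 1 1 1 . . .
  . . 1 1 1 1 1 . . . .
  . . . 1 . . . . . . .

Final: -1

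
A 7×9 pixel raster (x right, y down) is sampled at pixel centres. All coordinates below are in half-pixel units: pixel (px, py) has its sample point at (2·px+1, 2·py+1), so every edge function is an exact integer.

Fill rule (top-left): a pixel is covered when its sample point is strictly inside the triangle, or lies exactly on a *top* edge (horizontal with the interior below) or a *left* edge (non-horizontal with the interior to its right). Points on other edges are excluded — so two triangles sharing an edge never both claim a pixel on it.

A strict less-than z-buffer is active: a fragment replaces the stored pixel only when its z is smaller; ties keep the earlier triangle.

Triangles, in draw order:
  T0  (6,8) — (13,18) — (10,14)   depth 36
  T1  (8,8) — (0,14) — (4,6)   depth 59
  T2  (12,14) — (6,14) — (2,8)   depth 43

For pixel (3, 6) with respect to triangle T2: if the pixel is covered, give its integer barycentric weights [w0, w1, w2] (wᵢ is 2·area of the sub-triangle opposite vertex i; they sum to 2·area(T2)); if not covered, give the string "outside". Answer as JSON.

T0:
  2·area = 2
  edge (6, 8)→(13, 18): d=(7,10) right/bottom  bias=-1
  edge (13, 18)→(10, 14): d=(-3,-4) top-left  bias=+0
  edge (10, 14)→(6, 8): d=(-4,-6) top-left  bias=+0
  covered (0 px):
    . . . . . . .
    . . . . . . .
    . . . . . . .
    . . . . . . .
    . . . . . . .
    . . . . . . .
    . . . . . . .
    . . . . . . .
    . . . . . . .
T1:
  2·area = 40
  edge (8, 8)→(0, 14): d=(-8,6) right/bottom  bias=-1
  edge (0, 14)→(4, 6): d=(4,-8) top-left  bias=+0
  edge (4, 6)→(8, 8): d=(4,2) right/bottom  bias=-1
    (2,3)@(5, 7): e=[26,12,2] → X
    (3,3)@(7, 7): e=[14,28,-2] → .
    (1,4)@(3, 9): e=[22,4,14] → X
    (3,4)@(7, 9): e=[-2,36,6] → .
    (1,5)@(3, 11): e=[6,12,22] → X
    (2,5)@(5, 11): e=[-6,28,18] → .
    (0,6)@(1, 13): e=[2,4,34] → X
    (1,6)@(3, 13): e=[-10,20,30] → .
    (0,7)@(1, 15): e=[-14,12,42] → .
  covered (5 px):
    . . . . . . .
    . . . . . . .
    . . . . . . .
    . . X . . . .
    . X X . . . .
    . X . . . . .
    X . . . . . .
    . . . . . . .
    . . . . . . .
T2:
  2·area = 36
  edge (12, 14)→(6, 14): d=(-6,0) right/bottom  bias=-1
  edge (6, 14)→(2, 8): d=(-4,-6) top-left  bias=+0
  edge (2, 8)→(12, 14): d=(10,6) right/bottom  bias=-1
    (1,4)@(3, 9): e=[30,2,4] → X
    (2,4)@(5, 9): e=[30,14,-8] → .
    (1,5)@(3, 11): e=[18,-6,24] → .
    (2,5)@(5, 11): e=[18,6,12] → X
    (3,5)@(7, 11): e=[18,18,0] → .  [on edge]
    (2,6)@(5, 13): e=[6,-2,32] → .
    (3,6)@(7, 13): e=[6,10,20] → X
    (4,6)@(9, 13): e=[6,22,8] → X
    (5,6)@(11, 13): e=[6,34,-4] → .
    (3,7)@(7, 15): e=[-6,2,40] → .
    (4,7)@(9, 15): e=[-6,14,28] → .
  covered (4 px):
    . . . . . . .
    . . . . . . .
    . . . . . . .
    . . . . . . .
    . X . . . . .
    . . X . . . .
    . . . X X . .
    . . . . . . .
    . . . . . . .

Answer: [10,20,6]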